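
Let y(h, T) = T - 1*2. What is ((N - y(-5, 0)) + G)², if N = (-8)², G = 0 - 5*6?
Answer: 1296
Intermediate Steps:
y(h, T) = -2 + T (y(h, T) = T - 2 = -2 + T)
G = -30 (G = 0 - 30 = -30)
N = 64
((N - y(-5, 0)) + G)² = ((64 - (-2 + 0)) - 30)² = ((64 - 1*(-2)) - 30)² = ((64 + 2) - 30)² = (66 - 30)² = 36² = 1296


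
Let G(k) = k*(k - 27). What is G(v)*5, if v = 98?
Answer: 34790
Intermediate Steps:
G(k) = k*(-27 + k)
G(v)*5 = (98*(-27 + 98))*5 = (98*71)*5 = 6958*5 = 34790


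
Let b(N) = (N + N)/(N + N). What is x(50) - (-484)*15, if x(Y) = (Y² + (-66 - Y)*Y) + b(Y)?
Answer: 3961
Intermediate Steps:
b(N) = 1 (b(N) = (2*N)/((2*N)) = (2*N)*(1/(2*N)) = 1)
x(Y) = 1 + Y² + Y*(-66 - Y) (x(Y) = (Y² + (-66 - Y)*Y) + 1 = (Y² + Y*(-66 - Y)) + 1 = 1 + Y² + Y*(-66 - Y))
x(50) - (-484)*15 = (1 - 66*50) - (-484)*15 = (1 - 3300) - 1*(-7260) = -3299 + 7260 = 3961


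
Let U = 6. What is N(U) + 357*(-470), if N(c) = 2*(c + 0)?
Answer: -167778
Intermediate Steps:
N(c) = 2*c
N(U) + 357*(-470) = 2*6 + 357*(-470) = 12 - 167790 = -167778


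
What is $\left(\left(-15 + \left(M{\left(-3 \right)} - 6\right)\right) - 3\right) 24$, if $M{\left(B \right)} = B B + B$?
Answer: $-432$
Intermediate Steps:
$M{\left(B \right)} = B + B^{2}$ ($M{\left(B \right)} = B^{2} + B = B + B^{2}$)
$\left(\left(-15 + \left(M{\left(-3 \right)} - 6\right)\right) - 3\right) 24 = \left(\left(-15 - \left(6 + 3 \left(1 - 3\right)\right)\right) - 3\right) 24 = \left(\left(-15 - 0\right) - 3\right) 24 = \left(\left(-15 + \left(6 - 6\right)\right) - 3\right) 24 = \left(\left(-15 + 0\right) - 3\right) 24 = \left(-15 - 3\right) 24 = \left(-18\right) 24 = -432$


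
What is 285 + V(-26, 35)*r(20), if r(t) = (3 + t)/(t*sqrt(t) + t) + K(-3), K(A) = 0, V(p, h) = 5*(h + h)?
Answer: 10025/38 + 805*sqrt(5)/19 ≈ 358.55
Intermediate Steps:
V(p, h) = 10*h (V(p, h) = 5*(2*h) = 10*h)
r(t) = (3 + t)/(t + t**(3/2)) (r(t) = (3 + t)/(t*sqrt(t) + t) + 0 = (3 + t)/(t**(3/2) + t) + 0 = (3 + t)/(t + t**(3/2)) + 0 = (3 + t)/(t + t**(3/2)))
285 + V(-26, 35)*r(20) = 285 + (10*35)*((3 + 20)/(20 + 20**(3/2))) = 285 + 350*(23/(20 + 40*sqrt(5))) = 285 + 8050/(20 + 40*sqrt(5))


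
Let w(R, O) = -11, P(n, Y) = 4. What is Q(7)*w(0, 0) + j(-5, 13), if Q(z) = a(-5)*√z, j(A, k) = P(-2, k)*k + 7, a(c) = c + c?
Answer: 59 + 110*√7 ≈ 350.03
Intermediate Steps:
a(c) = 2*c
j(A, k) = 7 + 4*k (j(A, k) = 4*k + 7 = 7 + 4*k)
Q(z) = -10*√z (Q(z) = (2*(-5))*√z = -10*√z)
Q(7)*w(0, 0) + j(-5, 13) = -10*√7*(-11) + (7 + 4*13) = 110*√7 + (7 + 52) = 110*√7 + 59 = 59 + 110*√7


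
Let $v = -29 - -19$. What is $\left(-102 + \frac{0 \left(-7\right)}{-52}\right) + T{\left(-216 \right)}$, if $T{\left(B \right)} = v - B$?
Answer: $104$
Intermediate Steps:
$v = -10$ ($v = -29 + 19 = -10$)
$T{\left(B \right)} = -10 - B$
$\left(-102 + \frac{0 \left(-7\right)}{-52}\right) + T{\left(-216 \right)} = \left(-102 + \frac{0 \left(-7\right)}{-52}\right) - -206 = \left(-102 + 0 \left(- \frac{1}{52}\right)\right) + \left(-10 + 216\right) = \left(-102 + 0\right) + 206 = -102 + 206 = 104$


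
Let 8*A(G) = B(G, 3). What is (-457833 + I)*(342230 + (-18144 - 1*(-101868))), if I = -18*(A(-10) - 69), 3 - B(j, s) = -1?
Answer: -194490596400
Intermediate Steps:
B(j, s) = 4 (B(j, s) = 3 - 1*(-1) = 3 + 1 = 4)
A(G) = 1/2 (A(G) = (1/8)*4 = 1/2)
I = 1233 (I = -18*(1/2 - 69) = -18*(-137/2) = 1233)
(-457833 + I)*(342230 + (-18144 - 1*(-101868))) = (-457833 + 1233)*(342230 + (-18144 - 1*(-101868))) = -456600*(342230 + (-18144 + 101868)) = -456600*(342230 + 83724) = -456600*425954 = -194490596400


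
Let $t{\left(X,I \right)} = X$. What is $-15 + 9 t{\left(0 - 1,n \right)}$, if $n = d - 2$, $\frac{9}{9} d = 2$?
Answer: $-24$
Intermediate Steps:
$d = 2$
$n = 0$ ($n = 2 - 2 = 0$)
$-15 + 9 t{\left(0 - 1,n \right)} = -15 + 9 \left(0 - 1\right) = -15 + 9 \left(-1\right) = -15 - 9 = -24$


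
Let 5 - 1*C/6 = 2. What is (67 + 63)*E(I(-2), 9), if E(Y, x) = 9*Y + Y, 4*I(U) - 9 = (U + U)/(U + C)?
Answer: 11375/4 ≈ 2843.8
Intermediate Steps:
C = 18 (C = 30 - 6*2 = 30 - 12 = 18)
I(U) = 9/4 + U/(2*(18 + U)) (I(U) = 9/4 + ((U + U)/(U + 18))/4 = 9/4 + ((2*U)/(18 + U))/4 = 9/4 + (2*U/(18 + U))/4 = 9/4 + U/(2*(18 + U)))
E(Y, x) = 10*Y
(67 + 63)*E(I(-2), 9) = (67 + 63)*(10*((162 + 11*(-2))/(4*(18 - 2)))) = 130*(10*((¼)*(162 - 22)/16)) = 130*(10*((¼)*(1/16)*140)) = 130*(10*(35/16)) = 130*(175/8) = 11375/4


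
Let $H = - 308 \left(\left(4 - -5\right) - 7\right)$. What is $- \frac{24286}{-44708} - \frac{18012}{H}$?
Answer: $\frac{25632521}{860629} \approx 29.783$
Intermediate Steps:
$H = -616$ ($H = - 308 \left(\left(4 + 5\right) - 7\right) = - 308 \left(9 - 7\right) = \left(-308\right) 2 = -616$)
$- \frac{24286}{-44708} - \frac{18012}{H} = - \frac{24286}{-44708} - \frac{18012}{-616} = \left(-24286\right) \left(- \frac{1}{44708}\right) - - \frac{4503}{154} = \frac{12143}{22354} + \frac{4503}{154} = \frac{25632521}{860629}$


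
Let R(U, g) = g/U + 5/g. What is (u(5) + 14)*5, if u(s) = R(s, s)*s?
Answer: 120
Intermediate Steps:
R(U, g) = 5/g + g/U
u(s) = s*(1 + 5/s) (u(s) = (5/s + s/s)*s = (5/s + 1)*s = (1 + 5/s)*s = s*(1 + 5/s))
(u(5) + 14)*5 = ((5 + 5) + 14)*5 = (10 + 14)*5 = 24*5 = 120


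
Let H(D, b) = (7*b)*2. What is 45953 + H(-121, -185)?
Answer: 43363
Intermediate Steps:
H(D, b) = 14*b
45953 + H(-121, -185) = 45953 + 14*(-185) = 45953 - 2590 = 43363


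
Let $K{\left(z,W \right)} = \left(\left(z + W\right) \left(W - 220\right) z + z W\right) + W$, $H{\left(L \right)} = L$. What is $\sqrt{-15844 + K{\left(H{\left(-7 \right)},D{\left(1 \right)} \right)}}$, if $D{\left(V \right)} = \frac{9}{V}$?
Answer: $4 i \sqrt{809} \approx 113.77 i$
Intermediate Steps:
$K{\left(z,W \right)} = W + W z + z \left(-220 + W\right) \left(W + z\right)$ ($K{\left(z,W \right)} = \left(\left(W + z\right) \left(-220 + W\right) z + W z\right) + W = \left(\left(-220 + W\right) \left(W + z\right) z + W z\right) + W = \left(z \left(-220 + W\right) \left(W + z\right) + W z\right) + W = \left(W z + z \left(-220 + W\right) \left(W + z\right)\right) + W = W + W z + z \left(-220 + W\right) \left(W + z\right)$)
$\sqrt{-15844 + K{\left(H{\left(-7 \right)},D{\left(1 \right)} \right)}} = \sqrt{-15844 - \left(-9 + 567 + 10780 - \frac{9}{1} \left(-7\right)^{2} + 219 \cdot \frac{9}{1} \left(-7\right)\right)} = \sqrt{-15844 - \left(10771 + 567 - 9 \cdot 1 \cdot 49 + 219 \cdot 9 \cdot 1 \left(-7\right)\right)} = \sqrt{-15844 - \left(10330 - 13797 + 567\right)} = \sqrt{-15844 + \left(9 - 10780 + 441 - 567 + 13797\right)} = \sqrt{-15844 + 2900} = \sqrt{-12944} = 4 i \sqrt{809}$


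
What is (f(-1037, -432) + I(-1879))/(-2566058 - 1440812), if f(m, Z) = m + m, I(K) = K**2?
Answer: -504081/572410 ≈ -0.88063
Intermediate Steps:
f(m, Z) = 2*m
(f(-1037, -432) + I(-1879))/(-2566058 - 1440812) = (2*(-1037) + (-1879)**2)/(-2566058 - 1440812) = (-2074 + 3530641)/(-4006870) = 3528567*(-1/4006870) = -504081/572410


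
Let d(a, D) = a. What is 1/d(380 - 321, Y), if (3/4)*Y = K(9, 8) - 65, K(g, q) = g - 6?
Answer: 1/59 ≈ 0.016949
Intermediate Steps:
K(g, q) = -6 + g
Y = -248/3 (Y = 4*((-6 + 9) - 65)/3 = 4*(3 - 65)/3 = (4/3)*(-62) = -248/3 ≈ -82.667)
1/d(380 - 321, Y) = 1/(380 - 321) = 1/59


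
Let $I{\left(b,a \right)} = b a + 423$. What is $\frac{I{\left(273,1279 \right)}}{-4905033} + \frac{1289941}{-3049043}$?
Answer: $- \frac{2464372705141}{4985218844473} \approx -0.49434$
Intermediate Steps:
$I{\left(b,a \right)} = 423 + a b$ ($I{\left(b,a \right)} = a b + 423 = 423 + a b$)
$\frac{I{\left(273,1279 \right)}}{-4905033} + \frac{1289941}{-3049043} = \frac{423 + 1279 \cdot 273}{-4905033} + \frac{1289941}{-3049043} = \left(423 + 349167\right) \left(- \frac{1}{4905033}\right) + 1289941 \left(- \frac{1}{3049043}\right) = 349590 \left(- \frac{1}{4905033}\right) - \frac{1289941}{3049043} = - \frac{116530}{1635011} - \frac{1289941}{3049043} = - \frac{2464372705141}{4985218844473}$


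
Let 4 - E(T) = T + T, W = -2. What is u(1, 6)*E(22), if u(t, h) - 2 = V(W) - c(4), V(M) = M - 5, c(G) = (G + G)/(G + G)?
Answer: 240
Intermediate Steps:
c(G) = 1 (c(G) = (2*G)/((2*G)) = (2*G)*(1/(2*G)) = 1)
V(M) = -5 + M
u(t, h) = -6 (u(t, h) = 2 + ((-5 - 2) - 1*1) = 2 + (-7 - 1) = 2 - 8 = -6)
E(T) = 4 - 2*T (E(T) = 4 - (T + T) = 4 - 2*T)
u(1, 6)*E(22) = -6*(4 - 2*22) = -6*(4 - 44) = -6*(-40) = 240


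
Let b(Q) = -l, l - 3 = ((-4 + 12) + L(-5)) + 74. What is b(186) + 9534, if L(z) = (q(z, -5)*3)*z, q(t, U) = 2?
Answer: 9479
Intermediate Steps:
L(z) = 6*z (L(z) = (2*3)*z = 6*z)
l = 55 (l = 3 + (((-4 + 12) + 6*(-5)) + 74) = 3 + ((8 - 30) + 74) = 3 + (-22 + 74) = 3 + 52 = 55)
b(Q) = -55 (b(Q) = -1*55 = -55)
b(186) + 9534 = -55 + 9534 = 9479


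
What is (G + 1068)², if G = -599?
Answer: 219961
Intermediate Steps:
(G + 1068)² = (-599 + 1068)² = 469² = 219961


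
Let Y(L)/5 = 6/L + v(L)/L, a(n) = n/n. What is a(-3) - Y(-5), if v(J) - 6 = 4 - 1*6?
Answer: 11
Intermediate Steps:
a(n) = 1
v(J) = 4 (v(J) = 6 + (4 - 1*6) = 6 + (4 - 6) = 6 - 2 = 4)
Y(L) = 50/L (Y(L) = 5*(6/L + 4/L) = 5*(10/L) = 50/L)
a(-3) - Y(-5) = 1 - 50/(-5) = 1 - 50*(-1)/5 = 1 - 1*(-10) = 1 + 10 = 11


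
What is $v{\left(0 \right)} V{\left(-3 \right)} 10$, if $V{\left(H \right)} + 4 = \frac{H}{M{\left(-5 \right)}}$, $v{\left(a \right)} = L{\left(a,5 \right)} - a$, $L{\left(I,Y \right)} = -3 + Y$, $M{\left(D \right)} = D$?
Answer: $-68$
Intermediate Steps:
$v{\left(a \right)} = 2 - a$ ($v{\left(a \right)} = \left(-3 + 5\right) - a = 2 - a$)
$V{\left(H \right)} = -4 - \frac{H}{5}$ ($V{\left(H \right)} = -4 + \frac{H}{-5} = -4 + H \left(- \frac{1}{5}\right) = -4 - \frac{H}{5}$)
$v{\left(0 \right)} V{\left(-3 \right)} 10 = \left(2 - 0\right) \left(-4 - - \frac{3}{5}\right) 10 = \left(2 + 0\right) \left(-4 + \frac{3}{5}\right) 10 = 2 \left(- \frac{17}{5}\right) 10 = \left(- \frac{34}{5}\right) 10 = -68$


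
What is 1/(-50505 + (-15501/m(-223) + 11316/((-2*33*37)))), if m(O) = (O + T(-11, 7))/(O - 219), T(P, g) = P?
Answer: -1221/97422736 ≈ -1.2533e-5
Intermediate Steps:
m(O) = (-11 + O)/(-219 + O) (m(O) = (O - 11)/(O - 219) = (-11 + O)/(-219 + O))
1/(-50505 + (-15501/m(-223) + 11316/((-2*33*37)))) = 1/(-50505 + (-15501*(-219 - 223)/(-11 - 223) + 11316/((-2*33*37)))) = 1/(-50505 + (-15501/(-234/(-442)) + 11316/((-66*37)))) = 1/(-50505 + (-15501/((-1/442*(-234))) + 11316/(-2442))) = 1/(-50505 + (-15501/9/17 + 11316*(-1/2442))) = 1/(-50505 + (-15501*17/9 - 1886/407)) = 1/(-50505 + (-87839/3 - 1886/407)) = 1/(-50505 - 35756131/1221) = 1/(-97422736/1221) = -1221/97422736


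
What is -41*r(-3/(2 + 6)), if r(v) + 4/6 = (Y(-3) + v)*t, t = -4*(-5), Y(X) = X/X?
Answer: -2911/6 ≈ -485.17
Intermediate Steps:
Y(X) = 1
t = 20
r(v) = 58/3 + 20*v (r(v) = -2/3 + (1 + v)*20 = -2/3 + (20 + 20*v) = 58/3 + 20*v)
-41*r(-3/(2 + 6)) = -41*(58/3 + 20*(-3/(2 + 6))) = -41*(58/3 + 20*(-3/8)) = -41*(58/3 - 15/2) = -41*71/6 = -2911/6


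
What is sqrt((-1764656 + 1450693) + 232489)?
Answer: I*sqrt(81474) ≈ 285.44*I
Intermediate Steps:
sqrt((-1764656 + 1450693) + 232489) = sqrt(-313963 + 232489) = sqrt(-81474) = I*sqrt(81474)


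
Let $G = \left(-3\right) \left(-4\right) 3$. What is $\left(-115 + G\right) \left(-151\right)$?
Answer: $11929$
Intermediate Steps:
$G = 36$ ($G = 12 \cdot 3 = 36$)
$\left(-115 + G\right) \left(-151\right) = \left(-115 + 36\right) \left(-151\right) = \left(-79\right) \left(-151\right) = 11929$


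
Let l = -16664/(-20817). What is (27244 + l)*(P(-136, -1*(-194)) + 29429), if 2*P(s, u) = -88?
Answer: 1851761114180/2313 ≈ 8.0059e+8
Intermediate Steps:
P(s, u) = -44 (P(s, u) = (1/2)*(-88) = -44)
l = 16664/20817 (l = -16664*(-1/20817) = 16664/20817 ≈ 0.80050)
(27244 + l)*(P(-136, -1*(-194)) + 29429) = (27244 + 16664/20817)*(-44 + 29429) = (567155012/20817)*29385 = 1851761114180/2313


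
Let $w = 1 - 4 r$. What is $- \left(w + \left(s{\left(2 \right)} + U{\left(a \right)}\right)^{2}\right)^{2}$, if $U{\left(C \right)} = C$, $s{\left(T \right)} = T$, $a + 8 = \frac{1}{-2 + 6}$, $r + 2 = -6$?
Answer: $- \frac{1117249}{256} \approx -4364.3$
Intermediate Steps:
$r = -8$ ($r = -2 - 6 = -8$)
$a = - \frac{31}{4}$ ($a = -8 + \frac{1}{-2 + 6} = -8 + \frac{1}{4} = - \frac{31}{4} \approx -7.75$)
$w = 33$ ($w = 1 - -32 = 1 + 32 = 33$)
$- \left(w + \left(s{\left(2 \right)} + U{\left(a \right)}\right)^{2}\right)^{2} = - \left(33 + \left(2 - \frac{31}{4}\right)^{2}\right)^{2} = - \left(33 + \left(- \frac{23}{4}\right)^{2}\right)^{2} = - \left(33 + \frac{529}{16}\right)^{2} = - \left(\frac{1057}{16}\right)^{2} = \left(-1\right) \frac{1117249}{256} = - \frac{1117249}{256}$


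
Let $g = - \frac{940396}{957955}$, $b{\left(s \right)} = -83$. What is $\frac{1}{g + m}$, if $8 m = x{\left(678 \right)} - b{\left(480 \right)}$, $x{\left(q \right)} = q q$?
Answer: $\frac{7663640}{440428573317} \approx 1.74 \cdot 10^{-5}$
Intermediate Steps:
$x{\left(q \right)} = q^{2}$
$g = - \frac{940396}{957955}$ ($g = \left(-940396\right) \frac{1}{957955} = - \frac{940396}{957955} \approx -0.98167$)
$m = \frac{459767}{8}$ ($m = \frac{678^{2} - -83}{8} = \frac{459684 + 83}{8} = \frac{1}{8} \cdot 459767 = \frac{459767}{8} \approx 57471.0$)
$\frac{1}{g + m} = \frac{1}{- \frac{940396}{957955} + \frac{459767}{8}} = \frac{1}{\frac{440428573317}{7663640}} = \frac{7663640}{440428573317}$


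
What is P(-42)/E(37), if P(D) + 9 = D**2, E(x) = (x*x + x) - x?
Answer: 1755/1369 ≈ 1.2820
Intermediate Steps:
E(x) = x**2 (E(x) = (x**2 + x) - x = (x + x**2) - x = x**2)
P(D) = -9 + D**2
P(-42)/E(37) = (-9 + (-42)**2)/(37**2) = (-9 + 1764)/1369 = 1755*(1/1369) = 1755/1369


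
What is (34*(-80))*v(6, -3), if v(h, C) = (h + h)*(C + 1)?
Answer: 65280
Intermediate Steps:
v(h, C) = 2*h*(1 + C) (v(h, C) = (2*h)*(1 + C) = 2*h*(1 + C))
(34*(-80))*v(6, -3) = (34*(-80))*(2*6*(1 - 3)) = -5440*6*(-2) = -2720*(-24) = 65280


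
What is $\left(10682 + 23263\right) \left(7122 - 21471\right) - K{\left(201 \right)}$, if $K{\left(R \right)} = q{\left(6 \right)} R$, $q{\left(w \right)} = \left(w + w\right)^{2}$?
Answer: $-487105749$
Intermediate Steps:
$q{\left(w \right)} = 4 w^{2}$ ($q{\left(w \right)} = \left(2 w\right)^{2} = 4 w^{2}$)
$K{\left(R \right)} = 144 R$ ($K{\left(R \right)} = 4 \cdot 6^{2} R = 4 \cdot 36 R = 144 R$)
$\left(10682 + 23263\right) \left(7122 - 21471\right) - K{\left(201 \right)} = \left(10682 + 23263\right) \left(7122 - 21471\right) - 144 \cdot 201 = 33945 \left(-14349\right) - 28944 = -487076805 - 28944 = -487105749$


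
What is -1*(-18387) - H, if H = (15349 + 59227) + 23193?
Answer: -79382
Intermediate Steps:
H = 97769 (H = 74576 + 23193 = 97769)
-1*(-18387) - H = -1*(-18387) - 1*97769 = 18387 - 97769 = -79382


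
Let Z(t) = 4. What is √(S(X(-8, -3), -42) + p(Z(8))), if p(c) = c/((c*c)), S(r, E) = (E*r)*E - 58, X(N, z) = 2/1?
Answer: √13881/2 ≈ 58.909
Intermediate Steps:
X(N, z) = 2 (X(N, z) = 2*1 = 2)
S(r, E) = -58 + r*E² (S(r, E) = r*E² - 58 = -58 + r*E²)
p(c) = 1/c (p(c) = c/(c²) = c/c² = 1/c)
√(S(X(-8, -3), -42) + p(Z(8))) = √((-58 + 2*(-42)²) + 1/4) = √((-58 + 2*1764) + ¼) = √((-58 + 3528) + ¼) = √(3470 + ¼) = √(13881/4) = √13881/2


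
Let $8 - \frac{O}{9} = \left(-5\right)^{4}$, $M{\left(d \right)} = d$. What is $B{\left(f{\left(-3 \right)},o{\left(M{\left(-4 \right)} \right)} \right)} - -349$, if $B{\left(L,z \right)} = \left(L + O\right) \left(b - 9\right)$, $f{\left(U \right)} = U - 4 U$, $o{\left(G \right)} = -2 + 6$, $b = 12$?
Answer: $-16283$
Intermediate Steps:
$o{\left(G \right)} = 4$
$f{\left(U \right)} = - 3 U$
$O = -5553$ ($O = 72 - 9 \left(-5\right)^{4} = 72 - 5625 = -5553$)
$B{\left(L,z \right)} = -16659 + 3 L$ ($B{\left(L,z \right)} = \left(L - 5553\right) \left(12 - 9\right) = \left(-5553 + L\right) 3 = -16659 + 3 L$)
$B{\left(f{\left(-3 \right)},o{\left(M{\left(-4 \right)} \right)} \right)} - -349 = \left(-16659 + 3 \left(\left(-3\right) \left(-3\right)\right)\right) - -349 = \left(-16659 + 3 \cdot 9\right) + 349 = \left(-16659 + 27\right) + 349 = -16632 + 349 = -16283$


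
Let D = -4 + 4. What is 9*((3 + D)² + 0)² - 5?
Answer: 724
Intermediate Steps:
D = 0
9*((3 + D)² + 0)² - 5 = 9*((3 + 0)² + 0)² - 5 = 9*(3² + 0)² - 5 = 9*(9 + 0)² - 5 = 9*9² - 5 = 9*81 - 5 = 729 - 5 = 724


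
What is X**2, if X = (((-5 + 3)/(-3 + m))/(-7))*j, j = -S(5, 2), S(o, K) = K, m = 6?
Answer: 16/441 ≈ 0.036281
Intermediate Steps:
j = -2 (j = -1*2 = -2)
X = -4/21 (X = (((-5 + 3)/(-3 + 6))/(-7))*(-2) = (-2/3*(-1/7))*(-2) = (-2*1/3*(-1/7))*(-2) = -2/3*(-1/7)*(-2) = (2/21)*(-2) = -4/21 ≈ -0.19048)
X**2 = (-4/21)**2 = 16/441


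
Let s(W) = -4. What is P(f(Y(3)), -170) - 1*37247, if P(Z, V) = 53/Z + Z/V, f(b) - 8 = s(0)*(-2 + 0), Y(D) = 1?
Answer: -50651543/1360 ≈ -37244.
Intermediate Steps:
f(b) = 16 (f(b) = 8 - 4*(-2 + 0) = 8 - 4*(-2) = 8 + 8 = 16)
P(f(Y(3)), -170) - 1*37247 = (53/16 + 16/(-170)) - 1*37247 = (53*(1/16) + 16*(-1/170)) - 37247 = (53/16 - 8/85) - 37247 = 4377/1360 - 37247 = -50651543/1360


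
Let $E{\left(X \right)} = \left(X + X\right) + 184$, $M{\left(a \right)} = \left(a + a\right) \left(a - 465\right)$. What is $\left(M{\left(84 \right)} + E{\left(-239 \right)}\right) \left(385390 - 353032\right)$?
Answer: $-2080684116$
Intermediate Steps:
$M{\left(a \right)} = 2 a \left(-465 + a\right)$
$E{\left(X \right)} = 184 + 2 X$ ($E{\left(X \right)} = 2 X + 184 = 184 + 2 X$)
$\left(M{\left(84 \right)} + E{\left(-239 \right)}\right) \left(385390 - 353032\right) = \left(2 \cdot 84 \left(-465 + 84\right) + \left(184 + 2 \left(-239\right)\right)\right) \left(385390 - 353032\right) = \left(2 \cdot 84 \left(-381\right) + \left(184 - 478\right)\right) 32358 = \left(-64008 - 294\right) 32358 = \left(-64302\right) 32358 = -2080684116$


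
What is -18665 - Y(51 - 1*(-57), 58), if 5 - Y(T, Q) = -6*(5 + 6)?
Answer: -18736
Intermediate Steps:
Y(T, Q) = 71 (Y(T, Q) = 5 - (-6)*(5 + 6) = 5 - (-6)*11 = 5 - 1*(-66) = 5 + 66 = 71)
-18665 - Y(51 - 1*(-57), 58) = -18665 - 1*71 = -18665 - 71 = -18736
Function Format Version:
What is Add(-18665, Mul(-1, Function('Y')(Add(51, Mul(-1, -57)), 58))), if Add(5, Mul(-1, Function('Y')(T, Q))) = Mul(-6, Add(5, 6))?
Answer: -18736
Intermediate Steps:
Function('Y')(T, Q) = 71 (Function('Y')(T, Q) = Add(5, Mul(-1, Mul(-6, Add(5, 6)))) = Add(5, Mul(-1, Mul(-6, 11))) = Add(5, Mul(-1, -66)) = Add(5, 66) = 71)
Add(-18665, Mul(-1, Function('Y')(Add(51, Mul(-1, -57)), 58))) = Add(-18665, Mul(-1, 71)) = Add(-18665, -71) = -18736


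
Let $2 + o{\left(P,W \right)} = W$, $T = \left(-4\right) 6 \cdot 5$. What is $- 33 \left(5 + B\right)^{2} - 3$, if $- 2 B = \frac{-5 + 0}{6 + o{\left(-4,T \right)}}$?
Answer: $- \frac{44184297}{53824} \approx -820.9$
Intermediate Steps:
$T = -120$ ($T = \left(-24\right) 5 = -120$)
$o{\left(P,W \right)} = -2 + W$
$B = - \frac{5}{232}$ ($B = - \frac{\left(-5 + 0\right) \frac{1}{6 - 122}}{2} = - \frac{\left(-5\right) \frac{1}{6 - 122}}{2} = - \frac{\left(-5\right) \frac{1}{-116}}{2} = - \frac{\left(-5\right) \left(- \frac{1}{116}\right)}{2} = \left(- \frac{1}{2}\right) \frac{5}{116} = - \frac{5}{232} \approx -0.021552$)
$- 33 \left(5 + B\right)^{2} - 3 = - 33 \left(5 - \frac{5}{232}\right)^{2} - 3 = - 33 \left(\frac{1155}{232}\right)^{2} - 3 = \left(-33\right) \frac{1334025}{53824} - 3 = - \frac{44022825}{53824} - 3 = - \frac{44184297}{53824}$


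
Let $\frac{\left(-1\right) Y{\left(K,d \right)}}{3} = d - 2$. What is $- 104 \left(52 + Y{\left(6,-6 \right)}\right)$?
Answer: $-7904$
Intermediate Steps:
$Y{\left(K,d \right)} = 6 - 3 d$ ($Y{\left(K,d \right)} = - 3 \left(d - 2\right) = - 3 \left(-2 + d\right) = 6 - 3 d$)
$- 104 \left(52 + Y{\left(6,-6 \right)}\right) = - 104 \left(52 + \left(6 - -18\right)\right) = - 104 \left(52 + \left(6 + 18\right)\right) = - 104 \left(52 + 24\right) = \left(-104\right) 76 = -7904$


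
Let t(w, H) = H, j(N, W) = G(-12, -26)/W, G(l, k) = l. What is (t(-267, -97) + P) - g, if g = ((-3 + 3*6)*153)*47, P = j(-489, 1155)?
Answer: -41565374/385 ≈ -1.0796e+5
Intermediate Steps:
j(N, W) = -12/W
P = -4/385 (P = -12/1155 = -12*1/1155 = -4/385 ≈ -0.010390)
g = 107865 (g = ((-3 + 18)*153)*47 = (15*153)*47 = 2295*47 = 107865)
(t(-267, -97) + P) - g = (-97 - 4/385) - 1*107865 = -37349/385 - 107865 = -41565374/385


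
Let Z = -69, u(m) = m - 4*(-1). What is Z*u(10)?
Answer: -966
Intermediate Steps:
u(m) = 4 + m (u(m) = m + 4 = 4 + m)
Z*u(10) = -69*(4 + 10) = -69*14 = -966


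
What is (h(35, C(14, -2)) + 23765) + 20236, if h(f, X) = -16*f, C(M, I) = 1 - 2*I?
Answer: 43441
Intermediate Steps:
(h(35, C(14, -2)) + 23765) + 20236 = (-16*35 + 23765) + 20236 = (-560 + 23765) + 20236 = 23205 + 20236 = 43441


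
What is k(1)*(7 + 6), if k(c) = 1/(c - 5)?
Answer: -13/4 ≈ -3.2500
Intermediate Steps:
k(c) = 1/(-5 + c)
k(1)*(7 + 6) = (7 + 6)/(-5 + 1) = 13/(-4) = -¼*13 = -13/4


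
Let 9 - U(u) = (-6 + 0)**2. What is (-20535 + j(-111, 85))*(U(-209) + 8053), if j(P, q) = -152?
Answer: -166033862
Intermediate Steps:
U(u) = -27 (U(u) = 9 - (-6 + 0)**2 = 9 - 1*(-6)**2 = 9 - 1*36 = 9 - 36 = -27)
(-20535 + j(-111, 85))*(U(-209) + 8053) = (-20535 - 152)*(-27 + 8053) = -20687*8026 = -166033862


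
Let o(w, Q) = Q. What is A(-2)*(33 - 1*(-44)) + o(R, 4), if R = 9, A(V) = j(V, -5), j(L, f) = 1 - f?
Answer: 466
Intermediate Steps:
A(V) = 6 (A(V) = 1 - 1*(-5) = 1 + 5 = 6)
A(-2)*(33 - 1*(-44)) + o(R, 4) = 6*(33 - 1*(-44)) + 4 = 6*(33 + 44) + 4 = 6*77 + 4 = 462 + 4 = 466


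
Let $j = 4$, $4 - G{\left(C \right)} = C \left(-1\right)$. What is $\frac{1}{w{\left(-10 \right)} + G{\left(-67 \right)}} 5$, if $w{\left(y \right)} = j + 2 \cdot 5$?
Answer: $- \frac{5}{49} \approx -0.10204$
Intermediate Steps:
$G{\left(C \right)} = 4 + C$ ($G{\left(C \right)} = 4 - C \left(-1\right) = 4 - - C = 4 + C$)
$w{\left(y \right)} = 14$ ($w{\left(y \right)} = 4 + 2 \cdot 5 = 4 + 10 = 14$)
$\frac{1}{w{\left(-10 \right)} + G{\left(-67 \right)}} 5 = \frac{1}{14 + \left(4 - 67\right)} 5 = \frac{1}{14 - 63} \cdot 5 = \frac{1}{-49} \cdot 5 = \left(- \frac{1}{49}\right) 5 = - \frac{5}{49}$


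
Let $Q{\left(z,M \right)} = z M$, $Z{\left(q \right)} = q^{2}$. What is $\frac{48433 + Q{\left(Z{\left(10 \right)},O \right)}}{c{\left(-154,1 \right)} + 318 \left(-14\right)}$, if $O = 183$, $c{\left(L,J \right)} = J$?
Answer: $- \frac{66733}{4451} \approx -14.993$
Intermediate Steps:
$Q{\left(z,M \right)} = M z$
$\frac{48433 + Q{\left(Z{\left(10 \right)},O \right)}}{c{\left(-154,1 \right)} + 318 \left(-14\right)} = \frac{48433 + 183 \cdot 10^{2}}{1 + 318 \left(-14\right)} = \frac{48433 + 183 \cdot 100}{1 - 4452} = \frac{48433 + 18300}{-4451} = 66733 \left(- \frac{1}{4451}\right) = - \frac{66733}{4451}$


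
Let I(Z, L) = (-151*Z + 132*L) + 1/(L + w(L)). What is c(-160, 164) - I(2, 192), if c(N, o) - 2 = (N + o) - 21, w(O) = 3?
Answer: -4886116/195 ≈ -25057.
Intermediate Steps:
c(N, o) = -19 + N + o (c(N, o) = 2 + ((N + o) - 21) = 2 + (-21 + N + o) = -19 + N + o)
I(Z, L) = 1/(3 + L) - 151*Z + 132*L (I(Z, L) = (-151*Z + 132*L) + 1/(L + 3) = (-151*Z + 132*L) + 1/(3 + L) = 1/(3 + L) - 151*Z + 132*L)
c(-160, 164) - I(2, 192) = (-19 - 160 + 164) - (1 - 453*2 + 132*192**2 + 396*192 - 151*192*2)/(3 + 192) = -15 - (1 - 906 + 132*36864 + 76032 - 57984)/195 = -15 - (1 - 906 + 4866048 + 76032 - 57984)/195 = -15 - 4883191/195 = -4886116/195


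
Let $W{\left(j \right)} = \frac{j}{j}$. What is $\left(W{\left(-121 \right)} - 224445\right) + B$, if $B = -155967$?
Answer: $-380411$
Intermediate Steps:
$W{\left(j \right)} = 1$
$\left(W{\left(-121 \right)} - 224445\right) + B = \left(1 - 224445\right) - 155967 = -224444 - 155967 = -380411$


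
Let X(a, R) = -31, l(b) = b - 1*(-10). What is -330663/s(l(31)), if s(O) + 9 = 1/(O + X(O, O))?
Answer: 3306630/89 ≈ 37153.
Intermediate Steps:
l(b) = 10 + b (l(b) = b + 10 = 10 + b)
s(O) = -9 + 1/(-31 + O) (s(O) = -9 + 1/(O - 31) = -9 + 1/(-31 + O))
-330663/s(l(31)) = -330663*(-31 + (10 + 31))/(280 - 9*(10 + 31)) = -330663*(-31 + 41)/(280 - 9*41) = -330663*10/(280 - 369) = -330663/((1/10)*(-89)) = -330663/(-89/10) = -330663*(-10/89) = 3306630/89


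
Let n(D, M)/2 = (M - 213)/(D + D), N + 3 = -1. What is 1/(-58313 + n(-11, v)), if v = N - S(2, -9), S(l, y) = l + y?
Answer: -11/641233 ≈ -1.7154e-5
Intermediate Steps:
N = -4 (N = -3 - 1 = -4)
v = 3 (v = -4 - (2 - 9) = -4 - 1*(-7) = -4 + 7 = 3)
n(D, M) = (-213 + M)/D (n(D, M) = 2*((M - 213)/(D + D)) = 2*((-213 + M)/((2*D))) = 2*((-213 + M)*(1/(2*D))) = 2*((-213 + M)/(2*D)) = (-213 + M)/D)
1/(-58313 + n(-11, v)) = 1/(-58313 + (-213 + 3)/(-11)) = 1/(-58313 - 1/11*(-210)) = 1/(-58313 + 210/11) = 1/(-641233/11) = -11/641233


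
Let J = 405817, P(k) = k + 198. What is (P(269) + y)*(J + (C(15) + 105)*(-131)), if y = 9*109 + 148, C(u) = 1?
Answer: 625521876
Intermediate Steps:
P(k) = 198 + k
y = 1129 (y = 981 + 148 = 1129)
(P(269) + y)*(J + (C(15) + 105)*(-131)) = ((198 + 269) + 1129)*(405817 + (1 + 105)*(-131)) = (467 + 1129)*(405817 + 106*(-131)) = 1596*(405817 - 13886) = 1596*391931 = 625521876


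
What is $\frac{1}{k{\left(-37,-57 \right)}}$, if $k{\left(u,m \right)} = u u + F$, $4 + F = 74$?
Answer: $\frac{1}{1439} \approx 0.00069493$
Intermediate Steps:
$F = 70$ ($F = -4 + 74 = 70$)
$k{\left(u,m \right)} = 70 + u^{2}$ ($k{\left(u,m \right)} = u u + 70 = u^{2} + 70 = 70 + u^{2}$)
$\frac{1}{k{\left(-37,-57 \right)}} = \frac{1}{70 + \left(-37\right)^{2}} = \frac{1}{70 + 1369} = \frac{1}{1439}$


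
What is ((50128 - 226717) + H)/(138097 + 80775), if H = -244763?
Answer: -52669/27359 ≈ -1.9251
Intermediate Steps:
((50128 - 226717) + H)/(138097 + 80775) = ((50128 - 226717) - 244763)/(138097 + 80775) = (-176589 - 244763)/218872 = -421352*1/218872 = -52669/27359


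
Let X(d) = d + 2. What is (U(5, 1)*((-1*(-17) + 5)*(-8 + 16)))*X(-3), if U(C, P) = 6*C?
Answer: -5280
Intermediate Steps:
X(d) = 2 + d
(U(5, 1)*((-1*(-17) + 5)*(-8 + 16)))*X(-3) = ((6*5)*((-1*(-17) + 5)*(-8 + 16)))*(2 - 3) = (30*((17 + 5)*8))*(-1) = (30*(22*8))*(-1) = (30*176)*(-1) = 5280*(-1) = -5280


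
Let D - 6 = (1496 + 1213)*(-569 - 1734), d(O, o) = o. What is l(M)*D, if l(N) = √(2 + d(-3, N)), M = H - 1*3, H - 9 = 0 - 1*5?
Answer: -6238821*√3 ≈ -1.0806e+7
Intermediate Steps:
H = 4 (H = 9 + (0 - 1*5) = 9 + (0 - 5) = 9 - 5 = 4)
D = -6238821 (D = 6 + (1496 + 1213)*(-569 - 1734) = 6 + 2709*(-2303) = 6 - 6238827 = -6238821)
M = 1 (M = 4 - 1*3 = 4 - 3 = 1)
l(N) = √(2 + N)
l(M)*D = √(2 + 1)*(-6238821) = √3*(-6238821) = -6238821*√3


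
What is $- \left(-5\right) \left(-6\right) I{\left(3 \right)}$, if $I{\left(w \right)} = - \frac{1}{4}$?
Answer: $\frac{15}{2} \approx 7.5$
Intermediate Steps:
$I{\left(w \right)} = - \frac{1}{4}$ ($I{\left(w \right)} = \left(-1\right) \frac{1}{4} = - \frac{1}{4}$)
$- \left(-5\right) \left(-6\right) I{\left(3 \right)} = - \frac{\left(-5\right) \left(-6\right) \left(-1\right)}{4} = - \frac{30 \left(-1\right)}{4} = \left(-1\right) \left(- \frac{15}{2}\right) = \frac{15}{2}$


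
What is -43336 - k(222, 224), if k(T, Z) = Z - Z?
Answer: -43336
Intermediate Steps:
k(T, Z) = 0
-43336 - k(222, 224) = -43336 - 1*0 = -43336 + 0 = -43336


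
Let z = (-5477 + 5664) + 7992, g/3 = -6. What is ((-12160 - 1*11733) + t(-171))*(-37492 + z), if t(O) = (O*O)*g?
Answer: 16128921303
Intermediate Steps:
g = -18 (g = 3*(-6) = -18)
z = 8179 (z = 187 + 7992 = 8179)
t(O) = -18*O² (t(O) = (O*O)*(-18) = O²*(-18) = -18*O²)
((-12160 - 1*11733) + t(-171))*(-37492 + z) = ((-12160 - 1*11733) - 18*(-171)²)*(-37492 + 8179) = ((-12160 - 11733) - 18*29241)*(-29313) = (-23893 - 526338)*(-29313) = -550231*(-29313) = 16128921303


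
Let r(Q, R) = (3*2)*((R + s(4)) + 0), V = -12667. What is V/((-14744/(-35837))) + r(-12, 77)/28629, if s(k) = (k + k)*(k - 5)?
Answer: -1444005616275/46900664 ≈ -30789.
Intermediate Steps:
s(k) = 2*k*(-5 + k) (s(k) = (2*k)*(-5 + k) = 2*k*(-5 + k))
r(Q, R) = -48 + 6*R (r(Q, R) = (3*2)*((R + 2*4*(-5 + 4)) + 0) = 6*((R + 2*4*(-1)) + 0) = 6*((R - 8) + 0) = 6*((-8 + R) + 0) = 6*(-8 + R) = -48 + 6*R)
V/((-14744/(-35837))) + r(-12, 77)/28629 = -12667/((-14744/(-35837))) + (-48 + 6*77)/28629 = -12667/((-14744*(-1/35837))) + (-48 + 462)*(1/28629) = -12667/14744/35837 + 414*(1/28629) = -12667*35837/14744 + 46/3181 = -453947279/14744 + 46/3181 = -1444005616275/46900664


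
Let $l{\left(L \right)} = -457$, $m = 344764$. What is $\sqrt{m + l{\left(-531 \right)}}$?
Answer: $\sqrt{344307} \approx 586.78$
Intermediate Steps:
$\sqrt{m + l{\left(-531 \right)}} = \sqrt{344764 - 457} = \sqrt{344307}$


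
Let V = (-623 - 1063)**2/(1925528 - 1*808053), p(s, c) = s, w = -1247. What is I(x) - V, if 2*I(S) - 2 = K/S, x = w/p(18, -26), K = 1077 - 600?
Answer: -6948546062/1393491325 ≈ -4.9864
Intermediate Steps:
K = 477
x = -1247/18 ≈ -69.278
V = 2842596/1117475 (V = (-1686)**2/(1925528 - 808053) = 2842596/1117475 ≈ 2.5438)
I(S) = 1 + 477/(2*S) (I(S) = 1 + (477/S)/2 = 1 + 477/(2*S))
I(x) - V = (477/2 - 1247/18)/(-1247/18) - 1*2842596/1117475 = -18/1247*1523/9 - 2842596/1117475 = -3046/1247 - 2842596/1117475 = -6948546062/1393491325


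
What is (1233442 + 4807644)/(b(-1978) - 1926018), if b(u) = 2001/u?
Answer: -519533396/165637635 ≈ -3.1366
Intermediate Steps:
(1233442 + 4807644)/(b(-1978) - 1926018) = (1233442 + 4807644)/(2001/(-1978) - 1926018) = 6041086/(2001*(-1/1978) - 1926018) = 6041086/(-87/86 - 1926018) = 6041086/(-165637635/86) = 6041086*(-86/165637635) = -519533396/165637635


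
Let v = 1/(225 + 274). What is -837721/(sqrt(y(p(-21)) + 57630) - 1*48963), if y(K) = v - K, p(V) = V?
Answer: 20467649328177/1196261541281 + 4188605*sqrt(574206286)/1196261541281 ≈ 17.194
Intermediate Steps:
v = 1/499 ≈ 0.0020040
y(K) = 1/499 - K
-837721/(sqrt(y(p(-21)) + 57630) - 1*48963) = -837721/(sqrt((1/499 - 1*(-21)) + 57630) - 1*48963) = -837721/(sqrt((1/499 + 21) + 57630) - 48963) = -837721/(sqrt(10480/499 + 57630) - 48963) = -837721/(sqrt(28767850/499) - 48963) = -837721/(5*sqrt(574206286)/499 - 48963) = -837721/(-48963 + 5*sqrt(574206286)/499)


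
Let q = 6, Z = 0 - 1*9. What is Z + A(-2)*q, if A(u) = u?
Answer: -21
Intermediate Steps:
Z = -9 (Z = 0 - 9 = -9)
Z + A(-2)*q = -9 - 2*6 = -9 - 12 = -21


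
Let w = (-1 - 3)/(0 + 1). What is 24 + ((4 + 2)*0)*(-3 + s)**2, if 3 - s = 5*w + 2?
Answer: 24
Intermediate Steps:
w = -4 (w = -4/1 = -4*1 = -4)
s = 21 (s = 3 - (5*(-4) + 2) = 3 - (-20 + 2) = 3 - 1*(-18) = 3 + 18 = 21)
24 + ((4 + 2)*0)*(-3 + s)**2 = 24 + ((4 + 2)*0)*(-3 + 21)**2 = 24 + (6*0)*18**2 = 24 + 0*324 = 24 + 0 = 24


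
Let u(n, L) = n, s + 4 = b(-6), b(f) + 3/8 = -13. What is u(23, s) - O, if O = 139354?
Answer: -139331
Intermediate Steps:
b(f) = -107/8 (b(f) = -3/8 - 13 = -107/8)
s = -139/8 (s = -4 - 107/8 = -139/8 ≈ -17.375)
u(23, s) - O = 23 - 1*139354 = 23 - 139354 = -139331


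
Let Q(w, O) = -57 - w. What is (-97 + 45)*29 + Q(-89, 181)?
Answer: -1476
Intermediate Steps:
(-97 + 45)*29 + Q(-89, 181) = (-97 + 45)*29 + (-57 - 1*(-89)) = -52*29 + (-57 + 89) = -1508 + 32 = -1476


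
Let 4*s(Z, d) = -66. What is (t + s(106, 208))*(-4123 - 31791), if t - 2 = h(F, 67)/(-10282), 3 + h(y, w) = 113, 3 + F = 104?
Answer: 2679166443/5141 ≈ 5.2114e+5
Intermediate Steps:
F = 101 (F = -3 + 104 = 101)
h(y, w) = 110 (h(y, w) = -3 + 113 = 110)
s(Z, d) = -33/2 (s(Z, d) = (¼)*(-66) = -33/2)
t = 10227/5141 (t = 2 + 110/(-10282) = 2 + 110*(-1/10282) = 2 - 55/5141 = 10227/5141 ≈ 1.9893)
(t + s(106, 208))*(-4123 - 31791) = (10227/5141 - 33/2)*(-4123 - 31791) = -149199/10282*(-35914) = 2679166443/5141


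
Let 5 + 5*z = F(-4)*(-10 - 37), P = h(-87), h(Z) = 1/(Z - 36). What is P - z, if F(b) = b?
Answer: -22514/615 ≈ -36.608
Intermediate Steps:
h(Z) = 1/(-36 + Z)
P = -1/123 (P = 1/(-36 - 87) = 1/(-123) = -1/123 ≈ -0.0081301)
z = 183/5 (z = -1 + (-4*(-10 - 37))/5 = -1 + (-4*(-47))/5 = -1 + (⅕)*188 = -1 + 188/5 = 183/5 ≈ 36.600)
P - z = -1/123 - 1*183/5 = -1/123 - 183/5 = -22514/615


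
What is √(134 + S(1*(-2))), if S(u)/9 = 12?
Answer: 11*√2 ≈ 15.556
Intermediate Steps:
S(u) = 108 (S(u) = 9*12 = 108)
√(134 + S(1*(-2))) = √(134 + 108) = √242 = 11*√2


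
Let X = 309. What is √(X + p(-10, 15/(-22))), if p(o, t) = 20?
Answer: √329 ≈ 18.138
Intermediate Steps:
√(X + p(-10, 15/(-22))) = √(309 + 20) = √329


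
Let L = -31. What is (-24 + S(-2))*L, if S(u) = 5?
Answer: 589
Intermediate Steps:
(-24 + S(-2))*L = (-24 + 5)*(-31) = -19*(-31) = 589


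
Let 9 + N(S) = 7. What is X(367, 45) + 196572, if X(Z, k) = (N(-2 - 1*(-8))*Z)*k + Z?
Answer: 163909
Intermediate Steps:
N(S) = -2 (N(S) = -9 + 7 = -2)
X(Z, k) = Z - 2*Z*k (X(Z, k) = (-2*Z)*k + Z = -2*Z*k + Z = Z - 2*Z*k)
X(367, 45) + 196572 = 367*(1 - 2*45) + 196572 = 367*(1 - 90) + 196572 = 367*(-89) + 196572 = -32663 + 196572 = 163909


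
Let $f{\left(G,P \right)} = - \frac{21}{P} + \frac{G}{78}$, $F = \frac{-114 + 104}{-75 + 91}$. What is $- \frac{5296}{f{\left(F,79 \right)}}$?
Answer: $\frac{261071616}{13499} \approx 19340.0$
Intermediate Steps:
$F = - \frac{5}{8}$ ($F = - \frac{10}{16} = \left(-10\right) \frac{1}{16} = - \frac{5}{8} \approx -0.625$)
$f{\left(G,P \right)} = - \frac{21}{P} + \frac{G}{78}$ ($f{\left(G,P \right)} = - \frac{21}{P} + G \frac{1}{78} = - \frac{21}{P} + \frac{G}{78}$)
$- \frac{5296}{f{\left(F,79 \right)}} = - \frac{5296}{- \frac{21}{79} + \frac{1}{78} \left(- \frac{5}{8}\right)} = - \frac{5296}{\left(-21\right) \frac{1}{79} - \frac{5}{624}} = - \frac{5296}{- \frac{21}{79} - \frac{5}{624}} = - \frac{5296}{- \frac{13499}{49296}} = \left(-5296\right) \left(- \frac{49296}{13499}\right) = \frac{261071616}{13499}$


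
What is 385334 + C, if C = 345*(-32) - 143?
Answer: 374151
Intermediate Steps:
C = -11183 (C = -11040 - 143 = -11183)
385334 + C = 385334 - 11183 = 374151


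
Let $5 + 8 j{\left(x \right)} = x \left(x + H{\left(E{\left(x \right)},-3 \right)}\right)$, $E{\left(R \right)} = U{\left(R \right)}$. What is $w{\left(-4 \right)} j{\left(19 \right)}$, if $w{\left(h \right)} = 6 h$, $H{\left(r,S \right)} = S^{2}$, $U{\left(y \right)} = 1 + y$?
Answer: $-1581$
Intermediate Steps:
$E{\left(R \right)} = 1 + R$
$j{\left(x \right)} = - \frac{5}{8} + \frac{x \left(9 + x\right)}{8}$ ($j{\left(x \right)} = - \frac{5}{8} + \frac{x \left(x + \left(-3\right)^{2}\right)}{8} = - \frac{5}{8} + \frac{x \left(x + 9\right)}{8} = - \frac{5}{8} + \frac{x \left(9 + x\right)}{8}$)
$w{\left(-4 \right)} j{\left(19 \right)} = 6 \left(-4\right) \left(- \frac{5}{8} + \frac{19^{2}}{8} + \frac{9}{8} \cdot 19\right) = - 24 \left(- \frac{5}{8} + \frac{1}{8} \cdot 361 + \frac{171}{8}\right) = - 24 \left(- \frac{5}{8} + \frac{361}{8} + \frac{171}{8}\right) = \left(-24\right) \frac{527}{8} = -1581$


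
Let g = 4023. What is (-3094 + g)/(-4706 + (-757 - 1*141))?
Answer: -929/5604 ≈ -0.16577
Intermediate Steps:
(-3094 + g)/(-4706 + (-757 - 1*141)) = (-3094 + 4023)/(-4706 + (-757 - 1*141)) = 929/(-4706 + (-757 - 141)) = 929/(-4706 - 898) = 929/(-5604) = 929*(-1/5604) = -929/5604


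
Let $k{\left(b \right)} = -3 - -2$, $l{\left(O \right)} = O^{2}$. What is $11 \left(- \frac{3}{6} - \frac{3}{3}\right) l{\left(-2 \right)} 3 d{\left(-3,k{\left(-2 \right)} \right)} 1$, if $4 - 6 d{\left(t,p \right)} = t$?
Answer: $-231$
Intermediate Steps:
$k{\left(b \right)} = -1$ ($k{\left(b \right)} = -3 + 2 = -1$)
$d{\left(t,p \right)} = \frac{2}{3} - \frac{t}{6}$
$11 \left(- \frac{3}{6} - \frac{3}{3}\right) l{\left(-2 \right)} 3 d{\left(-3,k{\left(-2 \right)} \right)} 1 = 11 \left(- \frac{3}{6} - \frac{3}{3}\right) \left(-2\right)^{2} \cdot 3 \left(\frac{2}{3} - - \frac{1}{2}\right) 1 = 11 \left(\left(-3\right) \frac{1}{6} - 1\right) 4 \cdot 3 \left(\frac{2}{3} + \frac{1}{2}\right) 1 = 11 \left(- \frac{1}{2} - 1\right) 4 \cdot 3 \cdot \frac{7}{6} \cdot 1 = 11 \left(- \frac{3}{2}\right) 4 \cdot \frac{7}{2} \cdot 1 = - \frac{33 \cdot 4 \cdot \frac{7}{2}}{2} = \left(- \frac{33}{2}\right) 14 = -231$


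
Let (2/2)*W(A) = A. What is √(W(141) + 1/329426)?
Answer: √15301530345542/329426 ≈ 11.874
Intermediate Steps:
W(A) = A
√(W(141) + 1/329426) = √(141 + 1/329426) = √(46449067/329426) = √15301530345542/329426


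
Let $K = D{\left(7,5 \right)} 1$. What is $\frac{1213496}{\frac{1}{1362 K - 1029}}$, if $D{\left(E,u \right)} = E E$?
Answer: $79737608664$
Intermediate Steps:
$D{\left(E,u \right)} = E^{2}$
$K = 49$ ($K = 7^{2} \cdot 1 = 49 \cdot 1 = 49$)
$\frac{1213496}{\frac{1}{1362 K - 1029}} = \frac{1213496}{\frac{1}{1362 \cdot 49 - 1029}} = \frac{1213496}{\frac{1}{66738 - 1029}} = \frac{1213496}{\frac{1}{65709}} = 1213496 \frac{1}{\frac{1}{65709}} = 1213496 \cdot 65709 = 79737608664$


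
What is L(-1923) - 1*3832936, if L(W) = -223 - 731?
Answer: -3833890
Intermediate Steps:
L(W) = -954
L(-1923) - 1*3832936 = -954 - 1*3832936 = -954 - 3832936 = -3833890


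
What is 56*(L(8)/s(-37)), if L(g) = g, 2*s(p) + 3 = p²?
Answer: 448/683 ≈ 0.65593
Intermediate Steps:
s(p) = -3/2 + p²/2
56*(L(8)/s(-37)) = 56*(8/(-3/2 + (½)*(-37)²)) = 56*(8/(-3/2 + (½)*1369)) = 56*(8/(-3/2 + 1369/2)) = 56*(8/683) = 448/683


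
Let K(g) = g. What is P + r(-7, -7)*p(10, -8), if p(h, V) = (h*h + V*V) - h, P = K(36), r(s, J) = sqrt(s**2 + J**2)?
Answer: 36 + 1078*sqrt(2) ≈ 1560.5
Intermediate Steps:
r(s, J) = sqrt(J**2 + s**2)
P = 36
p(h, V) = V**2 + h**2 - h (p(h, V) = (h**2 + V**2) - h = (V**2 + h**2) - h = V**2 + h**2 - h)
P + r(-7, -7)*p(10, -8) = 36 + sqrt((-7)**2 + (-7)**2)*((-8)**2 + 10**2 - 1*10) = 36 + sqrt(49 + 49)*(64 + 100 - 10) = 36 + sqrt(98)*154 = 36 + (7*sqrt(2))*154 = 36 + 1078*sqrt(2)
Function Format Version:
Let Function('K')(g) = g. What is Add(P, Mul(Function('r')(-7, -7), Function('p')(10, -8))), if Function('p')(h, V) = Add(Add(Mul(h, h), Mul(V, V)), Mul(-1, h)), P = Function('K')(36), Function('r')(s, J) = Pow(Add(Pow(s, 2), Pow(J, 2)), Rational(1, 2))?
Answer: Add(36, Mul(1078, Pow(2, Rational(1, 2)))) ≈ 1560.5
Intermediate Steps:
Function('r')(s, J) = Pow(Add(Pow(J, 2), Pow(s, 2)), Rational(1, 2))
P = 36
Function('p')(h, V) = Add(Pow(V, 2), Pow(h, 2), Mul(-1, h)) (Function('p')(h, V) = Add(Add(Pow(h, 2), Pow(V, 2)), Mul(-1, h)) = Add(Add(Pow(V, 2), Pow(h, 2)), Mul(-1, h)) = Add(Pow(V, 2), Pow(h, 2), Mul(-1, h)))
Add(P, Mul(Function('r')(-7, -7), Function('p')(10, -8))) = Add(36, Mul(Pow(Add(Pow(-7, 2), Pow(-7, 2)), Rational(1, 2)), Add(Pow(-8, 2), Pow(10, 2), Mul(-1, 10)))) = Add(36, Mul(Pow(Add(49, 49), Rational(1, 2)), Add(64, 100, -10))) = Add(36, Mul(Pow(98, Rational(1, 2)), 154)) = Add(36, Mul(Mul(7, Pow(2, Rational(1, 2))), 154)) = Add(36, Mul(1078, Pow(2, Rational(1, 2))))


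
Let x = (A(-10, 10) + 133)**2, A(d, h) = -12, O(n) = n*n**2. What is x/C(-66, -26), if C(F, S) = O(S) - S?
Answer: -14641/17550 ≈ -0.83424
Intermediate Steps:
O(n) = n**3
x = 14641 (x = (-12 + 133)**2 = 121**2 = 14641)
C(F, S) = S**3 - S
x/C(-66, -26) = 14641/((-26)**3 - 1*(-26)) = 14641/(-17576 + 26) = 14641/(-17550) = 14641*(-1/17550) = -14641/17550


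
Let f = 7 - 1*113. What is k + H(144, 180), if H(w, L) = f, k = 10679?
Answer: 10573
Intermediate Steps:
f = -106 (f = 7 - 113 = -106)
H(w, L) = -106
k + H(144, 180) = 10679 - 106 = 10573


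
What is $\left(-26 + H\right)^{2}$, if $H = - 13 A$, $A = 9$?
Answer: $20449$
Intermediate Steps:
$H = -117$ ($H = \left(-13\right) 9 = -117$)
$\left(-26 + H\right)^{2} = \left(-26 - 117\right)^{2} = \left(-143\right)^{2} = 20449$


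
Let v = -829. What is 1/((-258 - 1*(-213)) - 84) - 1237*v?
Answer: 132286016/129 ≈ 1.0255e+6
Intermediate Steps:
1/((-258 - 1*(-213)) - 84) - 1237*v = 1/((-258 - 1*(-213)) - 84) - 1237*(-829) = 1/((-258 + 213) - 84) + 1025473 = 1/(-45 - 84) + 1025473 = 1/(-129) + 1025473 = -1/129 + 1025473 = 132286016/129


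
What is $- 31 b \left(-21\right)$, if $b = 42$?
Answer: $27342$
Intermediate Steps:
$- 31 b \left(-21\right) = \left(-31\right) 42 \left(-21\right) = \left(-1302\right) \left(-21\right) = 27342$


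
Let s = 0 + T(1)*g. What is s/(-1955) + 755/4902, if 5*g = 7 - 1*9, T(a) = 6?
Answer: 7438949/47917050 ≈ 0.15525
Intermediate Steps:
g = -⅖ (g = (7 - 1*9)/5 = (7 - 9)/5 = (⅕)*(-2) = -⅖ ≈ -0.40000)
s = -12/5 (s = 0 + 6*(-⅖) = 0 - 12/5 = -12/5 ≈ -2.4000)
s/(-1955) + 755/4902 = -12/5/(-1955) + 755/4902 = -12/5*(-1/1955) + 755*(1/4902) = 12/9775 + 755/4902 = 7438949/47917050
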